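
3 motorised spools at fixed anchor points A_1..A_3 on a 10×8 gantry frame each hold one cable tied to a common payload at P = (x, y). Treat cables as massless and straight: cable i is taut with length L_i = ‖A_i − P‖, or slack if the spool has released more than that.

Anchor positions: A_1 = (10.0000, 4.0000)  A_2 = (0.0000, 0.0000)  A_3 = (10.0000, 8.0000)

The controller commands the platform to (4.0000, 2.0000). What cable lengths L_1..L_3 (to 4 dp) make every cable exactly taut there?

(6.3246, 4.4721, 8.4853)

cable 1: Δx=6.0000, Δy=2.0000; L_1 = √(Δx²+Δy²) = 6.3246
cable 2: Δx=-4.0000, Δy=-2.0000; L_2 = √(Δx²+Δy²) = 4.4721
cable 3: Δx=6.0000, Δy=6.0000; L_3 = √(Δx²+Δy²) = 8.4853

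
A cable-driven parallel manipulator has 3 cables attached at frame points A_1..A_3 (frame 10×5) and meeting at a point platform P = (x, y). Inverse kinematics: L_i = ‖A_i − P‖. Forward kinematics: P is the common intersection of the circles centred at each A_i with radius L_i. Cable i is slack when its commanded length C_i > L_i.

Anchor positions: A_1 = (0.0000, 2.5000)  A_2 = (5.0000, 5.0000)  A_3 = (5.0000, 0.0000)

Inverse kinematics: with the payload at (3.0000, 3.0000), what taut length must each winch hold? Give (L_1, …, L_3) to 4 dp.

L_1 = √((0.0000−3.0000)² + (2.5000−3.0000)²) = 3.0414
L_2 = √((5.0000−3.0000)² + (5.0000−3.0000)²) = 2.8284
L_3 = √((5.0000−3.0000)² + (0.0000−3.0000)²) = 3.6056

(3.0414, 2.8284, 3.6056)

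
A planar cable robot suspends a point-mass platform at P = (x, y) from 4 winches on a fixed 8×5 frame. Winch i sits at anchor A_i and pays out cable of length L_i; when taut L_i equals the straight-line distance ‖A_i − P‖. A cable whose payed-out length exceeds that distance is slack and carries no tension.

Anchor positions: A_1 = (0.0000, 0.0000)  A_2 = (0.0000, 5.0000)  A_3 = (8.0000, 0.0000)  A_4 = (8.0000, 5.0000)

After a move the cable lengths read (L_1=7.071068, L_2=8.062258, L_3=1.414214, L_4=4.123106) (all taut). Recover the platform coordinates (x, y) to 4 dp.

(7.0000, 1.0000)

circle eqns → linear via eq_j − eq_1; set q_j = A_j·A_j − L_j²
q_1 = 0.0000+0.0000−50.0000 = -50.0000
0.0000·x − 10.0000·y = q_1−q_2 = -10.0000
-16.0000·x + 0.0000·y = q_1−q_3 = -112.0000
-16.0000·x − 10.0000·y = q_1−q_4 = -122.0000
solve first two rows → x=7.0000, y=1.0000
check cable 4: ‖A_4−P‖² = 17.0000 ≈ L_4² = 17.0000 ✓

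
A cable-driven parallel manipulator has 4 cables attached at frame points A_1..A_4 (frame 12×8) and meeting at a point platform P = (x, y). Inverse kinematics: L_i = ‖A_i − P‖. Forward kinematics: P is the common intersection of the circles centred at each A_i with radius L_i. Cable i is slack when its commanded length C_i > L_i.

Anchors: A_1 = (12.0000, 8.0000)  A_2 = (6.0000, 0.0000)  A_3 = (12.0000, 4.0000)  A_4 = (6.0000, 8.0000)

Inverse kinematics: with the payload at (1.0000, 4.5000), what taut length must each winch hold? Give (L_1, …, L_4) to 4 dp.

(11.5434, 6.7268, 11.0114, 6.1033)

L_1 = √((12.0000−1.0000)² + (8.0000−4.5000)²) = 11.5434
L_2 = √((6.0000−1.0000)² + (0.0000−4.5000)²) = 6.7268
L_3 = √((12.0000−1.0000)² + (4.0000−4.5000)²) = 11.0114
L_4 = √((6.0000−1.0000)² + (8.0000−4.5000)²) = 6.1033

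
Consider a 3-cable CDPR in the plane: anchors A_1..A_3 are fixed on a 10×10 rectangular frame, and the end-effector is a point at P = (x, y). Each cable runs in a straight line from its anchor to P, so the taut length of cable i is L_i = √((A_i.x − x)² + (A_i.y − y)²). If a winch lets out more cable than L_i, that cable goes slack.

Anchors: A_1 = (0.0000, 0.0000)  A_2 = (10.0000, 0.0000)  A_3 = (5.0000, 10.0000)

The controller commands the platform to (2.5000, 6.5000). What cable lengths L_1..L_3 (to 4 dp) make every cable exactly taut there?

L_1: Δ = A_1−P = (-2.5000, -6.5000) → ‖Δ‖ = √48.5000 = 6.9642
L_2: Δ = A_2−P = (7.5000, -6.5000) → ‖Δ‖ = √98.5000 = 9.9247
L_3: Δ = A_3−P = (2.5000, 3.5000) → ‖Δ‖ = √18.5000 = 4.3012

(6.9642, 9.9247, 4.3012)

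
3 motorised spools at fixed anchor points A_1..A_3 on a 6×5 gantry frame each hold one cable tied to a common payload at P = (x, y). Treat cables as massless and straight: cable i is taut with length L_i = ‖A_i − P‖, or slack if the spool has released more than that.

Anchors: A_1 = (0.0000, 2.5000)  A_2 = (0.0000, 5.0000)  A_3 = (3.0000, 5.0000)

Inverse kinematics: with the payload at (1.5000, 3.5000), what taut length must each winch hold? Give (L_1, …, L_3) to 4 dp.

(1.8028, 2.1213, 2.1213)

cable 1: Δx=-1.5000, Δy=-1.0000; L_1 = √(Δx²+Δy²) = 1.8028
cable 2: Δx=-1.5000, Δy=1.5000; L_2 = √(Δx²+Δy²) = 2.1213
cable 3: Δx=1.5000, Δy=1.5000; L_3 = √(Δx²+Δy²) = 2.1213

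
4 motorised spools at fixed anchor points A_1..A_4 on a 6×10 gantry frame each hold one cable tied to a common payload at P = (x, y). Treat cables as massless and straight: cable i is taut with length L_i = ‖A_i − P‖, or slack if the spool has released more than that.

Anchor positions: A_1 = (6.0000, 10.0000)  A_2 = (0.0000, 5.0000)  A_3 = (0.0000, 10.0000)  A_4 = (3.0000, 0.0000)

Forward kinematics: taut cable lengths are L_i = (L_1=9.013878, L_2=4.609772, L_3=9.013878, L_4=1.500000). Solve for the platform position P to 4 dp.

(3.0000, 1.5000)

each cable: (A_i−P)·(A_i−P) = L_i²; let q_i = ‖A_i‖²−L_i²
q_1 = 36.0000+100.0000−81.2500 = 54.7500
row 1: 12.0000x + 10.0000y = 51.0000  (q_2=3.7500)
row 2: 12.0000x + 0.0000y = 36.0000  (q_3=18.7500)
row 3: 6.0000x + 20.0000y = 48.0000  (q_4=6.7500)
Cramer on rows 1–2 → x = 3.0000, y = 1.5000
check cable 4: ‖A_4−P‖² = 2.2500 ≈ L_4² = 2.2500 ✓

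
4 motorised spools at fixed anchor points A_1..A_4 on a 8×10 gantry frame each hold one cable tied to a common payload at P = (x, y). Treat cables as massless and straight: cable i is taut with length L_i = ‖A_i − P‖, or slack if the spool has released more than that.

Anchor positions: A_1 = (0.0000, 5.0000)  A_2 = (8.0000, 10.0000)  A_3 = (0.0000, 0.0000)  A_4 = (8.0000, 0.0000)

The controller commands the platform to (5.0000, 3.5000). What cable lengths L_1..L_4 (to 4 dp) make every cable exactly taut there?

(5.2202, 7.1589, 6.1033, 4.6098)

L_1: Δ = A_1−P = (-5.0000, 1.5000) → ‖Δ‖ = √27.2500 = 5.2202
L_2: Δ = A_2−P = (3.0000, 6.5000) → ‖Δ‖ = √51.2500 = 7.1589
L_3: Δ = A_3−P = (-5.0000, -3.5000) → ‖Δ‖ = √37.2500 = 6.1033
L_4: Δ = A_4−P = (3.0000, -3.5000) → ‖Δ‖ = √21.2500 = 4.6098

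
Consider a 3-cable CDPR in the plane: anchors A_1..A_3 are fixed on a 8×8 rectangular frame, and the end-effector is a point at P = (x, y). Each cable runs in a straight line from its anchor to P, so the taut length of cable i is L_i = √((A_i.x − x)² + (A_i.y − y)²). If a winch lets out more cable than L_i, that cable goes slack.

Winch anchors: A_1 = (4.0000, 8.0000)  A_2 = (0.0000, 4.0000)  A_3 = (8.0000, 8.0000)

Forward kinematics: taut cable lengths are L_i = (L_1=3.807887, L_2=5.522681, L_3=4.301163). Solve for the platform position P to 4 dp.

each cable: (A_i−P)·(A_i−P) = L_i²; let c_i = ‖A_i‖²−L_i²
c_1 = 16.0000+64.0000−14.5000 = 65.5000
row 1: 8.0000x + 8.0000y = 80.0000  (c_2=-14.5000)
row 2: -8.0000x + 0.0000y = -44.0000  (c_3=109.5000)
Cramer on rows 1–2 → x = 5.5000, y = 4.5000

(5.5000, 4.5000)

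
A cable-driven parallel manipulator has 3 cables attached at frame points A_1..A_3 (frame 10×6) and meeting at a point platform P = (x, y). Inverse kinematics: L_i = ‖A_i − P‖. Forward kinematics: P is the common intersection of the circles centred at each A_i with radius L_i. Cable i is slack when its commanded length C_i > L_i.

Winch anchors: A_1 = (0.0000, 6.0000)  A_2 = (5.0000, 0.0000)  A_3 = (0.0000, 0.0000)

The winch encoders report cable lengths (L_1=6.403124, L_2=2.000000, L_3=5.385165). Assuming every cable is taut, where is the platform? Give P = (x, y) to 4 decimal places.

expand ‖A_i−P‖²=L_i² and subtract eq 1 (c_i ≔ ‖A_i‖²−L_i²)
c_1 = 0.0000+36.0000−41.0000 = -5.0000
eq1−eq2 → [-10.0000  12.0000]·P = -26.0000
eq1−eq3 → [0.0000  12.0000]·P = 24.0000
2×2 solve → P = (5.0000, 2.0000)

(5.0000, 2.0000)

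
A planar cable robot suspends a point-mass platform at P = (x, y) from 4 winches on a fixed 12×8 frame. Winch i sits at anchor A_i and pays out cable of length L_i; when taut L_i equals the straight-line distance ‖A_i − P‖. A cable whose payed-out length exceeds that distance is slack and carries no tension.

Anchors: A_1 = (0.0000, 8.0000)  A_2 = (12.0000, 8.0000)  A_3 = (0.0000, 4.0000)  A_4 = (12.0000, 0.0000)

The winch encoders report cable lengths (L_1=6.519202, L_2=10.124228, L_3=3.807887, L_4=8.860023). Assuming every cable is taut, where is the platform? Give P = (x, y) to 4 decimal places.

expand ‖A_i−P‖²=L_i² and subtract eq 1 (c_i ≔ ‖A_i‖²−L_i²)
c_1 = 0.0000+64.0000−42.5000 = 21.5000
eq1−eq2 → [-24.0000  0.0000]·P = -84.0000
eq1−eq3 → [0.0000  8.0000]·P = 20.0000
eq1−eq4 → [-24.0000  16.0000]·P = -44.0000
2×2 solve → P = (3.5000, 2.5000)
check cable 4: ‖A_4−P‖² = 78.5000 ≈ L_4² = 78.5000 ✓

(3.5000, 2.5000)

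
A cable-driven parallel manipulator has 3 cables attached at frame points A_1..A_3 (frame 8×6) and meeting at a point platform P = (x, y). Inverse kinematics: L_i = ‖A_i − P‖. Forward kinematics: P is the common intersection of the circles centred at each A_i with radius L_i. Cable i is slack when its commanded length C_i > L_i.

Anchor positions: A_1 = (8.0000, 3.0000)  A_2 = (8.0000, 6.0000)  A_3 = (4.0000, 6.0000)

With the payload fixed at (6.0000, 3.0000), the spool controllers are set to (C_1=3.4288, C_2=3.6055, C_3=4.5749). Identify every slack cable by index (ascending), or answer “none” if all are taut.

i=1: geometric 2.0000 vs commanded 3.4288 ⇒ slack
i=2: geometric 3.6056 vs commanded 3.6055 ⇒ taut
i=3: geometric 3.6056 vs commanded 4.5749 ⇒ slack

1, 3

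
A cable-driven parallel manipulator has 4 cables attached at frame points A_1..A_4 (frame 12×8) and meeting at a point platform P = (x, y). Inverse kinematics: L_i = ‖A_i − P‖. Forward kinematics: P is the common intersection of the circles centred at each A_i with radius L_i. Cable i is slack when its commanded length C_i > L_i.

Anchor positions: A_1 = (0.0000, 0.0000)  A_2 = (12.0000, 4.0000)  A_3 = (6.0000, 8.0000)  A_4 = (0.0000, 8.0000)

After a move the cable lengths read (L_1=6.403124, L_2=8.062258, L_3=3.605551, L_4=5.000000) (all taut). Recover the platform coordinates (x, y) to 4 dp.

circle eqns → linear via eq_j − eq_1; set q_j = A_j·A_j − L_j²
q_1 = 0.0000+0.0000−41.0000 = -41.0000
-24.0000·x − 8.0000·y = q_1−q_2 = -136.0000
-12.0000·x − 16.0000·y = q_1−q_3 = -128.0000
0.0000·x − 16.0000·y = q_1−q_4 = -80.0000
solve first two rows → x=4.0000, y=5.0000
check cable 4: ‖A_4−P‖² = 25.0000 ≈ L_4² = 25.0000 ✓

(4.0000, 5.0000)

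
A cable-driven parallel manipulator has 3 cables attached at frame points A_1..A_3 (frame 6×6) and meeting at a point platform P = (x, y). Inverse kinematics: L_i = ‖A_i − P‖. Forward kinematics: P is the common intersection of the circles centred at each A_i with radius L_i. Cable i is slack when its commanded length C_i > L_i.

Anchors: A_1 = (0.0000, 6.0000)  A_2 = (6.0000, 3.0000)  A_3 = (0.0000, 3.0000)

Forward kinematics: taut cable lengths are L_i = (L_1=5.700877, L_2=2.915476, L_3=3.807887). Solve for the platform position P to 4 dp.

(3.5000, 1.5000)

each cable: (A_i−P)·(A_i−P) = L_i²; let c_i = ‖A_i‖²−L_i²
c_1 = 0.0000+36.0000−32.5000 = 3.5000
row 1: -12.0000x + 6.0000y = -33.0000  (c_2=36.5000)
row 2: 0.0000x + 6.0000y = 9.0000  (c_3=-5.5000)
Cramer on rows 1–2 → x = 3.5000, y = 1.5000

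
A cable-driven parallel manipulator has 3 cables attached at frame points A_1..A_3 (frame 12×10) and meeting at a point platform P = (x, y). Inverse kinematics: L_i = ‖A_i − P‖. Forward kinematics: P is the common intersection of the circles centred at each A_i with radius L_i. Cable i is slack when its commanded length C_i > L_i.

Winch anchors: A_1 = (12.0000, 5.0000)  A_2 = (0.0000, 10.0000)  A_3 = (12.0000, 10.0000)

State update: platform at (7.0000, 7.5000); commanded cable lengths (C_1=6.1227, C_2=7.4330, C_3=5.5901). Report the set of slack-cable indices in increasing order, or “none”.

1

cable 1: L_1 = ‖A_1−P‖ = 5.5902;  C_1 = 6.1227 → slack
cable 2: L_2 = ‖A_2−P‖ = 7.4330;  C_2 = 7.4330 → taut
cable 3: L_3 = ‖A_3−P‖ = 5.5902;  C_3 = 5.5901 → taut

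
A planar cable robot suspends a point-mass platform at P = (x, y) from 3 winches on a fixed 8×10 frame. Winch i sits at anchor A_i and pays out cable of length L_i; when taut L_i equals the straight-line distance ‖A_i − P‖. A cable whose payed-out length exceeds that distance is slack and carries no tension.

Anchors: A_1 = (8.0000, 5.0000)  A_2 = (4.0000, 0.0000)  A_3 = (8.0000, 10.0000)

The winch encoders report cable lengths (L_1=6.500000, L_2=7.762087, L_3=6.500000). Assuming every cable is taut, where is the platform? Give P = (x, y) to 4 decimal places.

(2.0000, 7.5000)

each cable: (A_i−P)·(A_i−P) = L_i²; let k_i = ‖A_i‖²−L_i²
k_1 = 64.0000+25.0000−42.2500 = 46.7500
row 1: 8.0000x + 10.0000y = 91.0000  (k_2=-44.2500)
row 2: 0.0000x − 10.0000y = -75.0000  (k_3=121.7500)
Cramer on rows 1–2 → x = 2.0000, y = 7.5000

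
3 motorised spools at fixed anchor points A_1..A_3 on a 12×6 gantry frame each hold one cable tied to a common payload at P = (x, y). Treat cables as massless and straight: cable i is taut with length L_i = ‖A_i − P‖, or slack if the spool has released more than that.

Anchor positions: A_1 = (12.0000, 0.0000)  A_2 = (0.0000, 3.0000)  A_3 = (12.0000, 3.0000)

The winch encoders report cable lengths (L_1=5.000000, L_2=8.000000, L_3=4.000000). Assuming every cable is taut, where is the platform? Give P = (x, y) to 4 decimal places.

(8.0000, 3.0000)

each cable: (A_i−P)·(A_i−P) = L_i²; let c_i = ‖A_i‖²−L_i²
c_1 = 144.0000+0.0000−25.0000 = 119.0000
row 1: 24.0000x − 6.0000y = 174.0000  (c_2=-55.0000)
row 2: 0.0000x − 6.0000y = -18.0000  (c_3=137.0000)
Cramer on rows 1–2 → x = 8.0000, y = 3.0000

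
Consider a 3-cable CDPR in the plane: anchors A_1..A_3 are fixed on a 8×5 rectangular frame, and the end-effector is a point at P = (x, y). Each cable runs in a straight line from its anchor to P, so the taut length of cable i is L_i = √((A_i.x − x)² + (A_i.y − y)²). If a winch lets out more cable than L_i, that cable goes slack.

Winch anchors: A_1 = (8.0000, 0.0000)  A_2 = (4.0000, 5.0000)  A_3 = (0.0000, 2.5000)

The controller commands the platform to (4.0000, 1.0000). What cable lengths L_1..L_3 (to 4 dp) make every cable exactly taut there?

(4.1231, 4.0000, 4.2720)

cable 1: Δx=4.0000, Δy=-1.0000; L_1 = √(Δx²+Δy²) = 4.1231
cable 2: Δx=0.0000, Δy=4.0000; L_2 = √(Δx²+Δy²) = 4.0000
cable 3: Δx=-4.0000, Δy=1.5000; L_3 = √(Δx²+Δy²) = 4.2720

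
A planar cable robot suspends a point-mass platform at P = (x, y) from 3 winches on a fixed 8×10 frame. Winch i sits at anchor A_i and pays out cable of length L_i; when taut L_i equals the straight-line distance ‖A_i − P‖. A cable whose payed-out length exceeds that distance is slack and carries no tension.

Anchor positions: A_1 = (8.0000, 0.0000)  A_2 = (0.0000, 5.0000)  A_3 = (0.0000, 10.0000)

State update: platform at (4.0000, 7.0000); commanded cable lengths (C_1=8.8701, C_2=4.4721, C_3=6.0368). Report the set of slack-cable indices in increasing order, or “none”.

1, 3

cable 1: L_1 = ‖A_1−P‖ = 8.0623;  C_1 = 8.8701 → slack
cable 2: L_2 = ‖A_2−P‖ = 4.4721;  C_2 = 4.4721 → taut
cable 3: L_3 = ‖A_3−P‖ = 5.0000;  C_3 = 6.0368 → slack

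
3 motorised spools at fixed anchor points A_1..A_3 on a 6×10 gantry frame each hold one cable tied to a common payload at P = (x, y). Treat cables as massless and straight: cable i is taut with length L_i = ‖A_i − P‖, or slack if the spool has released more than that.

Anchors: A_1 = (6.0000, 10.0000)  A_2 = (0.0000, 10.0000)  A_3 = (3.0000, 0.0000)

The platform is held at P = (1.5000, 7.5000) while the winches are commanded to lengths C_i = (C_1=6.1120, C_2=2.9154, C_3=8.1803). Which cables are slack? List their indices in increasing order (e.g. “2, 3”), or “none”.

1, 3

i=1: geometric 5.1478 vs commanded 6.1120 ⇒ slack
i=2: geometric 2.9155 vs commanded 2.9154 ⇒ taut
i=3: geometric 7.6485 vs commanded 8.1803 ⇒ slack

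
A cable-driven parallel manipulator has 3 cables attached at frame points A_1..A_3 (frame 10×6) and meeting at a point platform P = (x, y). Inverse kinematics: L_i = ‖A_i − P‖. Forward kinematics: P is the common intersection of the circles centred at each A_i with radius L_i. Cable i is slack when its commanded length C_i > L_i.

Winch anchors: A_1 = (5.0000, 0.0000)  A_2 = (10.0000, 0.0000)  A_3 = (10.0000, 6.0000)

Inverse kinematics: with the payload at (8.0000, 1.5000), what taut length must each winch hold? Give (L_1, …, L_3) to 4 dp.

(3.3541, 2.5000, 4.9244)

L_1 = √((5.0000−8.0000)² + (0.0000−1.5000)²) = 3.3541
L_2 = √((10.0000−8.0000)² + (0.0000−1.5000)²) = 2.5000
L_3 = √((10.0000−8.0000)² + (6.0000−1.5000)²) = 4.9244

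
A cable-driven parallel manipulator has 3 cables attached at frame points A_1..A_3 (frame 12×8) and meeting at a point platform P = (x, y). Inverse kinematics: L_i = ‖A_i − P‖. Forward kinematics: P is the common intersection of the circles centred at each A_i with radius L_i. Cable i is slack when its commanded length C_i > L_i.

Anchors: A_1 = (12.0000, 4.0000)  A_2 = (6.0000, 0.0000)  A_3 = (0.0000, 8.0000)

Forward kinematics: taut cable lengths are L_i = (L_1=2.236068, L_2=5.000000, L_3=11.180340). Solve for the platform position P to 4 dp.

circle eqns → linear via eq_j − eq_1; set k_j = A_j·A_j − L_j²
k_1 = 144.0000+16.0000−5.0000 = 155.0000
12.0000·x + 8.0000·y = k_1−k_2 = 144.0000
24.0000·x − 8.0000·y = k_1−k_3 = 216.0000
solve first two rows → x=10.0000, y=3.0000

(10.0000, 3.0000)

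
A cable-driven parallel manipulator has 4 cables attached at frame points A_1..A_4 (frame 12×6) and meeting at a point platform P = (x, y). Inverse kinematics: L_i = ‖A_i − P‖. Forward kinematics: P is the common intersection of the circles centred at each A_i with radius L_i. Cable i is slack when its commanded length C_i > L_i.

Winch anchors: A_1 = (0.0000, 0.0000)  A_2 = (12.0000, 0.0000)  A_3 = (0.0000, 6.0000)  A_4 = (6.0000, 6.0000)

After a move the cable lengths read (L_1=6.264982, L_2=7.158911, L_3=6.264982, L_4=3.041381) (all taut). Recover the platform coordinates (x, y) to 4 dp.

(5.5000, 3.0000)

each cable: (A_i−P)·(A_i−P) = L_i²; let q_i = ‖A_i‖²−L_i²
q_1 = 0.0000+0.0000−39.2500 = -39.2500
row 1: -24.0000x + 0.0000y = -132.0000  (q_2=92.7500)
row 2: 0.0000x − 12.0000y = -36.0000  (q_3=-3.2500)
row 3: -12.0000x − 12.0000y = -102.0000  (q_4=62.7500)
Cramer on rows 1–2 → x = 5.5000, y = 3.0000
check cable 4: ‖A_4−P‖² = 9.2500 ≈ L_4² = 9.2500 ✓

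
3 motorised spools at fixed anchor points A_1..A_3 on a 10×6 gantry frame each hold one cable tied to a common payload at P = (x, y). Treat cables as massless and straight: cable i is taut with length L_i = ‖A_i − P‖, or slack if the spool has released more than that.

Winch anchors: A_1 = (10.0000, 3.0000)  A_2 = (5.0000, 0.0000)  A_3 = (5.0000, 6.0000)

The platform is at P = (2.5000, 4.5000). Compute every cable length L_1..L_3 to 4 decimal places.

cable 1: Δx=7.5000, Δy=-1.5000; L_1 = √(Δx²+Δy²) = 7.6485
cable 2: Δx=2.5000, Δy=-4.5000; L_2 = √(Δx²+Δy²) = 5.1478
cable 3: Δx=2.5000, Δy=1.5000; L_3 = √(Δx²+Δy²) = 2.9155

(7.6485, 5.1478, 2.9155)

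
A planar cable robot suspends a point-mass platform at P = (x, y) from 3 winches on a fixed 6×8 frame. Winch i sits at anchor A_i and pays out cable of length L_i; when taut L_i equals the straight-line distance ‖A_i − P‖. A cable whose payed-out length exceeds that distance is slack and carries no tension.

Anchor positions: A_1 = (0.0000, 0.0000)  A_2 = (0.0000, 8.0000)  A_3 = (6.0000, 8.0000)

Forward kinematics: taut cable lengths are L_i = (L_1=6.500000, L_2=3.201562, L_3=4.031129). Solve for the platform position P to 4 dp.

expand ‖A_i−P‖²=L_i² and subtract eq 1 (c_i ≔ ‖A_i‖²−L_i²)
c_1 = 0.0000+0.0000−42.2500 = -42.2500
eq1−eq2 → [0.0000  -16.0000]·P = -96.0000
eq1−eq3 → [-12.0000  -16.0000]·P = -126.0000
2×2 solve → P = (2.5000, 6.0000)

(2.5000, 6.0000)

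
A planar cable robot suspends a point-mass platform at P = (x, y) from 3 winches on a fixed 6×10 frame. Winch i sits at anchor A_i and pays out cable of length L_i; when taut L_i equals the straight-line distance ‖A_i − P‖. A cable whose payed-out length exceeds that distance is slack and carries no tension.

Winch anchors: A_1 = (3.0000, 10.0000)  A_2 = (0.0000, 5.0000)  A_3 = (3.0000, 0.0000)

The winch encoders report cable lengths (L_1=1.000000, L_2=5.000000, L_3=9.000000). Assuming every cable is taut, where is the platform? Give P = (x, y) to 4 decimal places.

expand ‖A_i−P‖²=L_i² and subtract eq 1 (c_i ≔ ‖A_i‖²−L_i²)
c_1 = 9.0000+100.0000−1.0000 = 108.0000
eq1−eq2 → [6.0000  10.0000]·P = 108.0000
eq1−eq3 → [0.0000  20.0000]·P = 180.0000
2×2 solve → P = (3.0000, 9.0000)

(3.0000, 9.0000)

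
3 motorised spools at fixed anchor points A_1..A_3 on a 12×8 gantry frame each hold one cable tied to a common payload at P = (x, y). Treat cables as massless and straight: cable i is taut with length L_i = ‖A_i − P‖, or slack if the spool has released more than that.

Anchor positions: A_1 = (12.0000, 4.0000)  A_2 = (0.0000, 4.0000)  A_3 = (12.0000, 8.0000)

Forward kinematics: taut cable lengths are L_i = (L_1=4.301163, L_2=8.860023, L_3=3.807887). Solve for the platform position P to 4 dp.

each cable: (A_i−P)·(A_i−P) = L_i²; let k_i = ‖A_i‖²−L_i²
k_1 = 144.0000+16.0000−18.5000 = 141.5000
row 1: 24.0000x + 0.0000y = 204.0000  (k_2=-62.5000)
row 2: 0.0000x − 8.0000y = -52.0000  (k_3=193.5000)
Cramer on rows 1–2 → x = 8.5000, y = 6.5000

(8.5000, 6.5000)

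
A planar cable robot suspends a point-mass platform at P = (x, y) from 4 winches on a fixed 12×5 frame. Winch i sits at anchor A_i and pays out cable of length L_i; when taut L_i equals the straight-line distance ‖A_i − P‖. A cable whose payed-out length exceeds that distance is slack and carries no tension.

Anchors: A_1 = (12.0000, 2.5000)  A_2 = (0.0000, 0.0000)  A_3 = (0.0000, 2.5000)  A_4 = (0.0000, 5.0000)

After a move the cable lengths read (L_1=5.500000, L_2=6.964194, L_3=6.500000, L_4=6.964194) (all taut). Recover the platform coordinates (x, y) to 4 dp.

(6.5000, 2.5000)

each cable: (A_i−P)·(A_i−P) = L_i²; let k_i = ‖A_i‖²−L_i²
k_1 = 144.0000+6.2500−30.2500 = 120.0000
row 1: 24.0000x + 5.0000y = 168.5000  (k_2=-48.5000)
row 2: 24.0000x + 0.0000y = 156.0000  (k_3=-36.0000)
row 3: 24.0000x − 5.0000y = 143.5000  (k_4=-23.5000)
Cramer on rows 1–2 → x = 6.5000, y = 2.5000
check cable 4: ‖A_4−P‖² = 48.5000 ≈ L_4² = 48.5000 ✓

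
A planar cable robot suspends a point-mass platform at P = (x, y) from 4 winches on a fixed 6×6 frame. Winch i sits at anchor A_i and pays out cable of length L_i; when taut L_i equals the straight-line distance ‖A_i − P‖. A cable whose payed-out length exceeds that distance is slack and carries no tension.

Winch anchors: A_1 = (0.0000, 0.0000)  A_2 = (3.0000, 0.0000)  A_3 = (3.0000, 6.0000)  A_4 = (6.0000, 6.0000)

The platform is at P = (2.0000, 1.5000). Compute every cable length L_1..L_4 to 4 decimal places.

(2.5000, 1.8028, 4.6098, 6.0208)

L_1 = √((0.0000−2.0000)² + (0.0000−1.5000)²) = 2.5000
L_2 = √((3.0000−2.0000)² + (0.0000−1.5000)²) = 1.8028
L_3 = √((3.0000−2.0000)² + (6.0000−1.5000)²) = 4.6098
L_4 = √((6.0000−2.0000)² + (6.0000−1.5000)²) = 6.0208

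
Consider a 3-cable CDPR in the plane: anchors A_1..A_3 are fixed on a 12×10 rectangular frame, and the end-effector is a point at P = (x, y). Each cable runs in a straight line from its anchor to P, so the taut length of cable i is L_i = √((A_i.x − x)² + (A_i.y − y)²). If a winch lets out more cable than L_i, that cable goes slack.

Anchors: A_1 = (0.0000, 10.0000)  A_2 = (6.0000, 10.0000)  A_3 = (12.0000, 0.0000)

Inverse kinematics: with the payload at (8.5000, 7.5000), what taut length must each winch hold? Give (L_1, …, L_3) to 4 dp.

(8.8600, 3.5355, 8.2765)

L_1 = √((0.0000−8.5000)² + (10.0000−7.5000)²) = 8.8600
L_2 = √((6.0000−8.5000)² + (10.0000−7.5000)²) = 3.5355
L_3 = √((12.0000−8.5000)² + (0.0000−7.5000)²) = 8.2765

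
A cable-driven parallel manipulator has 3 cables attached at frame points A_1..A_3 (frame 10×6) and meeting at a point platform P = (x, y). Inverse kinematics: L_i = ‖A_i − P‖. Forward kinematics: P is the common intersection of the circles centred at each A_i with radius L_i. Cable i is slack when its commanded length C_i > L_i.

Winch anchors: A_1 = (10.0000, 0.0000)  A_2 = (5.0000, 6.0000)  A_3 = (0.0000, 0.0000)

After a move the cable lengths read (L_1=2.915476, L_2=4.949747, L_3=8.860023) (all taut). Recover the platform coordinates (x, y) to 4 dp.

each cable: (A_i−P)·(A_i−P) = L_i²; let c_i = ‖A_i‖²−L_i²
c_1 = 100.0000+0.0000−8.5000 = 91.5000
row 1: 10.0000x − 12.0000y = 55.0000  (c_2=36.5000)
row 2: 20.0000x + 0.0000y = 170.0000  (c_3=-78.5000)
Cramer on rows 1–2 → x = 8.5000, y = 2.5000

(8.5000, 2.5000)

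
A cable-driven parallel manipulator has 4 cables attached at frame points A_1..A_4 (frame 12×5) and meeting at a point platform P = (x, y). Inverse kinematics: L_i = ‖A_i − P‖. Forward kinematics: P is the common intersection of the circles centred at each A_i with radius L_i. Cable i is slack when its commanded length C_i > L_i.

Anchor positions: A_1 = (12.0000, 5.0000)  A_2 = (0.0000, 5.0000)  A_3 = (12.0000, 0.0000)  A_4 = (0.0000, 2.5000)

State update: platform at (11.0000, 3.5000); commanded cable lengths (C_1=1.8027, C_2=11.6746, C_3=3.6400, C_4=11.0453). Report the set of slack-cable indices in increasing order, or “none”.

2

cable 1: √((1.0000)²+(1.5000)²)=1.8028, C_1=1.8027: taut
cable 2: √((-11.0000)²+(1.5000)²)=11.1018, C_2=11.6746: slack
cable 3: √((1.0000)²+(-3.5000)²)=3.6401, C_3=3.6400: taut
cable 4: √((-11.0000)²+(-1.0000)²)=11.0454, C_4=11.0453: taut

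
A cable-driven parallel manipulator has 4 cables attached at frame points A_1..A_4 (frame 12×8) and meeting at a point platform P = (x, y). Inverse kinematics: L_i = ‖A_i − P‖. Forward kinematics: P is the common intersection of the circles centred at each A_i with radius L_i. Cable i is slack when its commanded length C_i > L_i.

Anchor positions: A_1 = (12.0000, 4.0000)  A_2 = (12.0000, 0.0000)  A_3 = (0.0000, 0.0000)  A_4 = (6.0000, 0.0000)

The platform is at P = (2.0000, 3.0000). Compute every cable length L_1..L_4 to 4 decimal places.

(10.0499, 10.4403, 3.6056, 5.0000)

cable 1: Δx=10.0000, Δy=1.0000; L_1 = √(Δx²+Δy²) = 10.0499
cable 2: Δx=10.0000, Δy=-3.0000; L_2 = √(Δx²+Δy²) = 10.4403
cable 3: Δx=-2.0000, Δy=-3.0000; L_3 = √(Δx²+Δy²) = 3.6056
cable 4: Δx=4.0000, Δy=-3.0000; L_4 = √(Δx²+Δy²) = 5.0000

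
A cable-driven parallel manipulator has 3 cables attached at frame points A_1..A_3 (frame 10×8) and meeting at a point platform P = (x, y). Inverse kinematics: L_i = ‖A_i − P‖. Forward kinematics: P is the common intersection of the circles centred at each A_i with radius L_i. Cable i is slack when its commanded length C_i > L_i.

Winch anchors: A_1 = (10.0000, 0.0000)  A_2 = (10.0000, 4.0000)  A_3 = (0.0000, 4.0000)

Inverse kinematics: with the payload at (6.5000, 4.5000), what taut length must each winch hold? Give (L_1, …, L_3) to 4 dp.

(5.7009, 3.5355, 6.5192)

L_1 = √((10.0000−6.5000)² + (0.0000−4.5000)²) = 5.7009
L_2 = √((10.0000−6.5000)² + (4.0000−4.5000)²) = 3.5355
L_3 = √((0.0000−6.5000)² + (4.0000−4.5000)²) = 6.5192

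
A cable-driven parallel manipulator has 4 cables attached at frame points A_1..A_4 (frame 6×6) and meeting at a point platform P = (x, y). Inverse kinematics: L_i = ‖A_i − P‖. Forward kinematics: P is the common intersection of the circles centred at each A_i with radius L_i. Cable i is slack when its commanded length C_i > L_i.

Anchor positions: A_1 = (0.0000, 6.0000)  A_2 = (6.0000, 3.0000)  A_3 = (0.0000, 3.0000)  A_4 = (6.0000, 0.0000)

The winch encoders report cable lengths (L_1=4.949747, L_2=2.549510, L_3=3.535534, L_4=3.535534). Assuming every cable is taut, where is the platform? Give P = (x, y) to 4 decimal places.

circle eqns → linear via eq_j − eq_1; set q_j = A_j·A_j − L_j²
q_1 = 0.0000+36.0000−24.5000 = 11.5000
-12.0000·x + 6.0000·y = q_1−q_2 = -27.0000
0.0000·x + 6.0000·y = q_1−q_3 = 15.0000
-12.0000·x + 12.0000·y = q_1−q_4 = -12.0000
solve first two rows → x=3.5000, y=2.5000
check cable 4: ‖A_4−P‖² = 12.5000 ≈ L_4² = 12.5000 ✓

(3.5000, 2.5000)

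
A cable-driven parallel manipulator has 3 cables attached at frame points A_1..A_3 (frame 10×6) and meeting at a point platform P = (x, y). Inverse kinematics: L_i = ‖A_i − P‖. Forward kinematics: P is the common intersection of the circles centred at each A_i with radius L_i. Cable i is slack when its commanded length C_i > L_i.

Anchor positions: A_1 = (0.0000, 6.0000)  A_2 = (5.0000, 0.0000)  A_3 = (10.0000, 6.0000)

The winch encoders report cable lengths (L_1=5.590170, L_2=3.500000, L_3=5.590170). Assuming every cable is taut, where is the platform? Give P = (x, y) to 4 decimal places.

circle eqns → linear via eq_j − eq_1; set k_j = A_j·A_j − L_j²
k_1 = 0.0000+36.0000−31.2500 = 4.7500
-10.0000·x + 12.0000·y = k_1−k_2 = -8.0000
-20.0000·x + 0.0000·y = k_1−k_3 = -100.0000
solve first two rows → x=5.0000, y=3.5000

(5.0000, 3.5000)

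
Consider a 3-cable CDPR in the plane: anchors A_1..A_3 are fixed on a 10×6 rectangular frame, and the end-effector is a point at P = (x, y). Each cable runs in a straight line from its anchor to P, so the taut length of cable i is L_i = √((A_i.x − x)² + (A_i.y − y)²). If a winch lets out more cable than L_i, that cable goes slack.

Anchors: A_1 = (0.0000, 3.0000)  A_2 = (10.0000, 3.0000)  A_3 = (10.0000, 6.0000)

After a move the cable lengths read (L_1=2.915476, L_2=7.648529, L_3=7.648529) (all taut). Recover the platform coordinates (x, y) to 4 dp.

each cable: (A_i−P)·(A_i−P) = L_i²; let c_i = ‖A_i‖²−L_i²
c_1 = 0.0000+9.0000−8.5000 = 0.5000
row 1: -20.0000x + 0.0000y = -50.0000  (c_2=50.5000)
row 2: -20.0000x − 6.0000y = -77.0000  (c_3=77.5000)
Cramer on rows 1–2 → x = 2.5000, y = 4.5000

(2.5000, 4.5000)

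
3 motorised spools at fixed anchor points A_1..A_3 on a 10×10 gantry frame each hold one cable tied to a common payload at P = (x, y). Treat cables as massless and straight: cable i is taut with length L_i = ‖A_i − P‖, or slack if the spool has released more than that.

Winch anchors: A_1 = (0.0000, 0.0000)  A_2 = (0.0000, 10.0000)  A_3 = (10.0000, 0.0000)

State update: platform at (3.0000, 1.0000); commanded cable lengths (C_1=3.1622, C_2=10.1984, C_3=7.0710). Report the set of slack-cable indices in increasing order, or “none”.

cable 1: √((-3.0000)²+(-1.0000)²)=3.1623, C_1=3.1622: taut
cable 2: √((-3.0000)²+(9.0000)²)=9.4868, C_2=10.1984: slack
cable 3: √((7.0000)²+(-1.0000)²)=7.0711, C_3=7.0710: taut

2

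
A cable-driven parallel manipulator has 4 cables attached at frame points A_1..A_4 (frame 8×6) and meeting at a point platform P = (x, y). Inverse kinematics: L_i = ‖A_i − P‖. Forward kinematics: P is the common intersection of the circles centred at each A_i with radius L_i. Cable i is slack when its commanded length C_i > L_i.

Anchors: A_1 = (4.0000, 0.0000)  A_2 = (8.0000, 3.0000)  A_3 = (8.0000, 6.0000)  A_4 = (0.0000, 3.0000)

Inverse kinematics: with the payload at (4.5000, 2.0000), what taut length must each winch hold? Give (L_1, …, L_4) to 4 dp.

(2.0616, 3.6401, 5.3151, 4.6098)

cable 1: Δx=-0.5000, Δy=-2.0000; L_1 = √(Δx²+Δy²) = 2.0616
cable 2: Δx=3.5000, Δy=1.0000; L_2 = √(Δx²+Δy²) = 3.6401
cable 3: Δx=3.5000, Δy=4.0000; L_3 = √(Δx²+Δy²) = 5.3151
cable 4: Δx=-4.5000, Δy=1.0000; L_4 = √(Δx²+Δy²) = 4.6098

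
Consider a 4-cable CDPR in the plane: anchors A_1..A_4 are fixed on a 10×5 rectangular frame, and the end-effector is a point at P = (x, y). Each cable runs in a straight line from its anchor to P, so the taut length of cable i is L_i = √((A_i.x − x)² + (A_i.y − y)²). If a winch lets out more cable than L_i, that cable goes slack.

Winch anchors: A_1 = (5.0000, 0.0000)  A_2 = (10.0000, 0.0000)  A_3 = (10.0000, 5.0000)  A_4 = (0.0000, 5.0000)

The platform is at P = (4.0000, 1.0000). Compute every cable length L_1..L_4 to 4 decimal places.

(1.4142, 6.0828, 7.2111, 5.6569)

cable 1: Δx=1.0000, Δy=-1.0000; L_1 = √(Δx²+Δy²) = 1.4142
cable 2: Δx=6.0000, Δy=-1.0000; L_2 = √(Δx²+Δy²) = 6.0828
cable 3: Δx=6.0000, Δy=4.0000; L_3 = √(Δx²+Δy²) = 7.2111
cable 4: Δx=-4.0000, Δy=4.0000; L_4 = √(Δx²+Δy²) = 5.6569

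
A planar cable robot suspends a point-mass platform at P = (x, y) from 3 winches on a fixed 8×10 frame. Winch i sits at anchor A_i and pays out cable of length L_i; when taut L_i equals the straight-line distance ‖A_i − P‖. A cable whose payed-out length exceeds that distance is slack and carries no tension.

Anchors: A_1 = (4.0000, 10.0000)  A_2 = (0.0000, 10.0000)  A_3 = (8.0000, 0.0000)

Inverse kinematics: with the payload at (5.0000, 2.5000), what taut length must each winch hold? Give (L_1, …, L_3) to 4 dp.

cable 1: Δx=-1.0000, Δy=7.5000; L_1 = √(Δx²+Δy²) = 7.5664
cable 2: Δx=-5.0000, Δy=7.5000; L_2 = √(Δx²+Δy²) = 9.0139
cable 3: Δx=3.0000, Δy=-2.5000; L_3 = √(Δx²+Δy²) = 3.9051

(7.5664, 9.0139, 3.9051)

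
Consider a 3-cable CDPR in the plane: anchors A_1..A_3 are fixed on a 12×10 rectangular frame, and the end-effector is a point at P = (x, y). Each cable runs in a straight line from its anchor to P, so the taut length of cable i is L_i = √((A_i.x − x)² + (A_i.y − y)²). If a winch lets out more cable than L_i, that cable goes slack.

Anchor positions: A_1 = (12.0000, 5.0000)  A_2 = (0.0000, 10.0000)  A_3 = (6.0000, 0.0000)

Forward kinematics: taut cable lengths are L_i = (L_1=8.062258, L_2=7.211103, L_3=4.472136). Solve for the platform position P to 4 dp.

(4.0000, 4.0000)

circle eqns → linear via eq_j − eq_1; set k_j = A_j·A_j − L_j²
k_1 = 144.0000+25.0000−65.0000 = 104.0000
24.0000·x − 10.0000·y = k_1−k_2 = 56.0000
12.0000·x + 10.0000·y = k_1−k_3 = 88.0000
solve first two rows → x=4.0000, y=4.0000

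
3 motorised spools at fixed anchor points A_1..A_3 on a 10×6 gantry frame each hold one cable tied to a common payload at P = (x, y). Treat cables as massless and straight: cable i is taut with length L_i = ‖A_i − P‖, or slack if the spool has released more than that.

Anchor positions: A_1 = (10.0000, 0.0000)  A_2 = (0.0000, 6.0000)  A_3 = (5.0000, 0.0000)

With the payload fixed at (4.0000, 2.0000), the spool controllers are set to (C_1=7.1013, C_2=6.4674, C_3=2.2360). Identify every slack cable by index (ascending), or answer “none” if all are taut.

1, 2

cable 1: L_1 = ‖A_1−P‖ = 6.3246;  C_1 = 7.1013 → slack
cable 2: L_2 = ‖A_2−P‖ = 5.6569;  C_2 = 6.4674 → slack
cable 3: L_3 = ‖A_3−P‖ = 2.2361;  C_3 = 2.2360 → taut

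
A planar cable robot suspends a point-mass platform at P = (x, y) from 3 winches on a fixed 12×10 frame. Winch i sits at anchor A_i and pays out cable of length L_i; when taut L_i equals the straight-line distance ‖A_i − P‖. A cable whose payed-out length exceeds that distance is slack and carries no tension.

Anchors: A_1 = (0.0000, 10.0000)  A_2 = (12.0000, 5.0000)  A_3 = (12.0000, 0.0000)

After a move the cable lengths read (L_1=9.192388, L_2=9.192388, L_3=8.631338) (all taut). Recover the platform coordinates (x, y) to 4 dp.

each cable: (A_i−P)·(A_i−P) = L_i²; let q_i = ‖A_i‖²−L_i²
q_1 = 0.0000+100.0000−84.5000 = 15.5000
row 1: -24.0000x + 10.0000y = -69.0000  (q_2=84.5000)
row 2: -24.0000x + 20.0000y = -54.0000  (q_3=69.5000)
Cramer on rows 1–2 → x = 3.5000, y = 1.5000

(3.5000, 1.5000)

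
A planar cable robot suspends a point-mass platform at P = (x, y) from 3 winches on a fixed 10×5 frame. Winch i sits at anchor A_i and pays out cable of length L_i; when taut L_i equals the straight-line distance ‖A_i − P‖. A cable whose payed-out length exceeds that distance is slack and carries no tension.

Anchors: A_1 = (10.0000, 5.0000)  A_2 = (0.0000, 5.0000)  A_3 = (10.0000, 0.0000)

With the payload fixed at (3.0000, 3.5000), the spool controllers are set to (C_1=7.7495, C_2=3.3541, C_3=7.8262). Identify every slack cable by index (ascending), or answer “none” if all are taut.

cable 1: √((7.0000)²+(1.5000)²)=7.1589, C_1=7.7495: slack
cable 2: √((-3.0000)²+(1.5000)²)=3.3541, C_2=3.3541: taut
cable 3: √((7.0000)²+(-3.5000)²)=7.8262, C_3=7.8262: taut

1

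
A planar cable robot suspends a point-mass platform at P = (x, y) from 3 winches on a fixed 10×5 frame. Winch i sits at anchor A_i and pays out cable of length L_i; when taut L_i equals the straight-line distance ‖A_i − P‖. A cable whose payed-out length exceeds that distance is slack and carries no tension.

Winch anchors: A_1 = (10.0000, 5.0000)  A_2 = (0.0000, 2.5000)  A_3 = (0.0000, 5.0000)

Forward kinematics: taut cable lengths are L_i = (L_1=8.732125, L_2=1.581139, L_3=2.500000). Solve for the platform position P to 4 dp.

circle eqns → linear via eq_j − eq_1; set c_j = A_j·A_j − L_j²
c_1 = 100.0000+25.0000−76.2500 = 48.7500
20.0000·x + 5.0000·y = c_1−c_2 = 45.0000
20.0000·x + 0.0000·y = c_1−c_3 = 30.0000
solve first two rows → x=1.5000, y=3.0000

(1.5000, 3.0000)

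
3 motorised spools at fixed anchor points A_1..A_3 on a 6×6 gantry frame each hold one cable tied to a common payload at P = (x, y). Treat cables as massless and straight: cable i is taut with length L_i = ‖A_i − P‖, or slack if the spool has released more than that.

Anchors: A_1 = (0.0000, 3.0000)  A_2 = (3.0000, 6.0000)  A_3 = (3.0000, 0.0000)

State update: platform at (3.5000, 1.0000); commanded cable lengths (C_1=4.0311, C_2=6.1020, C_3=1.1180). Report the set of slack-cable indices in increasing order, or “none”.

cable 1: L_1 = ‖A_1−P‖ = 4.0311;  C_1 = 4.0311 → taut
cable 2: L_2 = ‖A_2−P‖ = 5.0249;  C_2 = 6.1020 → slack
cable 3: L_3 = ‖A_3−P‖ = 1.1180;  C_3 = 1.1180 → taut

2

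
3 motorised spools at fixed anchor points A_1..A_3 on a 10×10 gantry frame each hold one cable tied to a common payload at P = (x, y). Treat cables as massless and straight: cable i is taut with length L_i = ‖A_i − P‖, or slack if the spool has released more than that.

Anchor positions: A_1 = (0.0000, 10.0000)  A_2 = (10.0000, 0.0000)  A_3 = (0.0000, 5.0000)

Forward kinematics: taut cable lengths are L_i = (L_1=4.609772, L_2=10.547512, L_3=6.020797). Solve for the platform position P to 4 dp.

(4.5000, 9.0000)

expand ‖A_i−P‖²=L_i² and subtract eq 1 (k_i ≔ ‖A_i‖²−L_i²)
k_1 = 0.0000+100.0000−21.2500 = 78.7500
eq1−eq2 → [-20.0000  20.0000]·P = 90.0000
eq1−eq3 → [0.0000  10.0000]·P = 90.0000
2×2 solve → P = (4.5000, 9.0000)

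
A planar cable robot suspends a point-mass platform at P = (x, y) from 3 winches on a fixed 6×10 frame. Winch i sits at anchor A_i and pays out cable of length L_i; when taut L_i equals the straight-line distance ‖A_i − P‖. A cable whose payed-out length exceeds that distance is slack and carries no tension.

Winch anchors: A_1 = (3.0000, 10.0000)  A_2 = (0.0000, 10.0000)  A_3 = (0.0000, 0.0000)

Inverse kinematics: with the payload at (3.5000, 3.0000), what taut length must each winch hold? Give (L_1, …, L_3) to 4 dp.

cable 1: Δx=-0.5000, Δy=7.0000; L_1 = √(Δx²+Δy²) = 7.0178
cable 2: Δx=-3.5000, Δy=7.0000; L_2 = √(Δx²+Δy²) = 7.8262
cable 3: Δx=-3.5000, Δy=-3.0000; L_3 = √(Δx²+Δy²) = 4.6098

(7.0178, 7.8262, 4.6098)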